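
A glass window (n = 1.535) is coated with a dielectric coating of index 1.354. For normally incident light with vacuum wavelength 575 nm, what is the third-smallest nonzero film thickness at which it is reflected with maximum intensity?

At the upper boundary (n = 1.0 to n = 1.354) the reflected ray undergoes a half-wave phase shift.
Ray reflecting at the bottom interface goes from n = 1.354 toward n = 1.535: a half-wave phase shift.
Net: no relative phase inversion (both shifts match).
With no net inversion, constructive interference in reflection requires 2 n t = m λ.
The third-smallest nonzero thickness corresponds to m = 3: t = m λ / (2 n) = 3.00 × 575 / (2 × 1.354) = 637 nm.

637 nm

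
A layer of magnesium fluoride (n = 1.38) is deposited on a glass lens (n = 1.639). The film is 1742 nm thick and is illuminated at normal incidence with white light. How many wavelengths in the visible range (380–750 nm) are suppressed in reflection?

Ray reflecting at the top interface goes from n = 1.0 toward n = 1.38: a half-wave phase shift.
Ray reflecting at the bottom interface goes from n = 1.38 toward n = 1.639: a half-wave phase shift.
Zero or two π shifts → no net half-wave offset.
For dark reflection here: 2 n t = (m + ½) λ.
λ = 2 n t / (m + ½) = 4808 / (m + ½) nm.
m=5: 874 nm (IR); m=6: 740 nm (visible); m=7: 641 nm (visible); m=8: 566 nm (visible); m=9: 506 nm (visible); m=10: 458 nm (visible); m=11: 418 nm (visible); m=12: 385 nm (visible); m=13: 356 nm (UV).

7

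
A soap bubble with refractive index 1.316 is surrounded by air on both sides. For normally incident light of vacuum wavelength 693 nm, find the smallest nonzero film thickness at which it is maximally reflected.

132 nm

Ray reflecting at the top interface goes from n = 1.0 toward n = 1.316: a half-wave phase shift.
Bottom surface (1.316 → 1.0): reflection off a lower-index medium gives no phase shift.
The two reflections differ by half a wavelength.
With one net inversion, constructive interference in reflection requires 2 n t = (m + ½) λ.
Minimum at m = 0: t = λ / (4 n) = 693 / (4 × 1.316) = 132 nm.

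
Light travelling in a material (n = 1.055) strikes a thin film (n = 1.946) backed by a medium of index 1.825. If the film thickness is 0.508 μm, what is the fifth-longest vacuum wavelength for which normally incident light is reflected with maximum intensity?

439 nm

Top surface (1.055 → 1.946): reflection off a higher-index medium gives a half-wave phase shift.
Ray reflecting at the bottom interface goes from n = 1.946 toward n = 1.825: no phase shift.
Exactly one π shift → a net half-wave offset.
For strong reflection here: 2 n t = (m + ½) λ.
λ = 2 n t / (m + ½). The fifth-longest wavelength is m = 4: λ = 2 × 1.946 × 508 / 4.50 = 439 nm.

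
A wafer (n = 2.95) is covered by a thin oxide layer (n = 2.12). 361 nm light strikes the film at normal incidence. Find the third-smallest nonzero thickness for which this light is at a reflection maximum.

255 nm

Ray reflecting at the top interface goes from n = 1.0 toward n = 2.12: a half-wave phase shift.
Bottom surface (2.12 → 2.95): reflection off a higher-index medium gives a half-wave phase shift.
The two reflections carry the same phase change, so no net offset.
With no net inversion, constructive interference in reflection requires 2 n t = m λ.
The third-smallest nonzero thickness corresponds to m = 3: t = m λ / (2 n) = 3.00 × 361 / (2 × 2.12) = 255 nm.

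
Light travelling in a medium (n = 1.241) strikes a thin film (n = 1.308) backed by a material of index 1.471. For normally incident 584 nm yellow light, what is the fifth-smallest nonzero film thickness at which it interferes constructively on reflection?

1116 nm

Top surface (1.241 → 1.308): reflection off a higher-index medium gives a half-wave phase shift.
Ray reflecting at the bottom interface goes from n = 1.308 toward n = 1.471: a half-wave phase shift.
Zero or two π shifts → no net half-wave offset.
With no net inversion, constructive interference in reflection requires 2 n t = m λ.
The fifth-smallest nonzero thickness corresponds to m = 5: t = m λ / (2 n) = 5.00 × 584 / (2 × 1.308) = 1116 nm.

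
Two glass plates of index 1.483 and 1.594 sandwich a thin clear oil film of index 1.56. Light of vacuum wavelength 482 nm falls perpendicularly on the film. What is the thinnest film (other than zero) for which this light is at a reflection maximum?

154 nm

Ray reflecting at the top interface goes from n = 1.483 toward n = 1.56: a half-wave phase shift.
Bottom surface (1.56 → 1.594): reflection off a higher-index medium gives a half-wave phase shift.
Net: no relative phase inversion (both shifts match).
So the condition for constructive reflection is 2 n t = m λ.
Minimum nonzero at m = 1: t = λ / (2 n) = 482 / (2 × 1.56) = 154 nm.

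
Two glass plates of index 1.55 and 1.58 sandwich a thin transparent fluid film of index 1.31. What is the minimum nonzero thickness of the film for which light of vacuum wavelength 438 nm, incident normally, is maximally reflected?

Ray reflecting at the top interface goes from n = 1.55 toward n = 1.31: no phase shift.
Ray reflecting at the bottom interface goes from n = 1.31 toward n = 1.58: a half-wave phase shift.
Net: one phase inversion between the two reflected rays.
For bright reflection here: 2 n t = (m + ½) λ.
Minimum at m = 0: t = λ / (4 n) = 438 / (4 × 1.31) = 83.6 nm.

83.6 nm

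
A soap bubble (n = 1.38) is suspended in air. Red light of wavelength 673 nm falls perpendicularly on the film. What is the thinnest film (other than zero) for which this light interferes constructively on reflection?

At the upper boundary (n = 1.0 to n = 1.38) the reflected ray undergoes a half-wave phase shift.
Ray reflecting at the bottom interface goes from n = 1.38 toward n = 1.0: no phase shift.
Net: one phase inversion between the two reflected rays.
For maximum reflection here: 2 n t = (m + ½) λ.
Minimum at m = 0: t = λ / (4 n) = 673 / (4 × 1.38) = 122 nm.

122 nm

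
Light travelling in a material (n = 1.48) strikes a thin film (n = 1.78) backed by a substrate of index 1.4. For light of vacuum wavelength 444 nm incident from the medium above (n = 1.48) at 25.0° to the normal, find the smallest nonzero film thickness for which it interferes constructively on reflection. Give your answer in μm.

0.0666 μm

Top surface (1.48 → 1.78): reflection off a higher-index medium gives a half-wave phase shift.
Ray reflecting at the bottom interface goes from n = 1.78 toward n = 1.4: no phase shift.
Exactly one π shift → a net half-wave offset.
With one net inversion, constructive interference in reflection requires 2 n t cos θ_r = (m + ½) λ.
Snell's law: 1.48 sin 25.0° = 1.78 sin θ_r → sin θ_r = 0.351, cos θ_r = 0.936.
Minimum at m = 0: t = λ / (4 n cos θ_r) = 444 / (4 × 1.78 × 0.936) = 66.6 nm.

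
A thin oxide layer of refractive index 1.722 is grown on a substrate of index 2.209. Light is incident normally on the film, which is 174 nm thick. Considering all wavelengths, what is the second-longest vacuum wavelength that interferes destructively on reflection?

Ray reflecting at the top interface goes from n = 1.0 toward n = 1.722: a half-wave phase shift.
At the lower boundary (n = 1.722 to n = 2.209) the reflected ray undergoes a half-wave phase shift.
Net: no relative phase inversion (both shifts match).
With no net inversion, destructive interference in reflection requires 2 n t = (m + ½) λ.
λ = 2 n t / (m + ½). The second-longest wavelength is m = 1: λ = 2 × 1.722 × 174 / 1.50 = 400 nm.

400 nm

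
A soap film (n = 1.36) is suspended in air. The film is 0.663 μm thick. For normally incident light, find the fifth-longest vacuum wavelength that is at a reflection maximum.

401 nm

At the upper boundary (n = 1.0 to n = 1.36) the reflected ray undergoes a half-wave phase shift.
Ray reflecting at the bottom interface goes from n = 1.36 toward n = 1.0: no phase shift.
Net: one phase inversion between the two reflected rays.
For bright reflection here: 2 n t = (m + ½) λ.
λ = 2 n t / (m + ½). The fifth-longest wavelength is m = 4: λ = 2 × 1.36 × 663 / 4.50 = 401 nm.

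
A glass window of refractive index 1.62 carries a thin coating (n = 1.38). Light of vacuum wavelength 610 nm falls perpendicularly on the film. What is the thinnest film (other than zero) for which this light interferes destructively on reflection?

Ray reflecting at the top interface goes from n = 1.0 toward n = 1.38: a half-wave phase shift.
Bottom surface (1.38 → 1.62): reflection off a higher-index medium gives a half-wave phase shift.
Zero or two π shifts → no net half-wave offset.
With no net inversion, destructive interference in reflection requires 2 n t = (m + ½) λ.
Minimum at m = 0: t = λ / (4 n) = 610 / (4 × 1.38) = 111 nm.

111 nm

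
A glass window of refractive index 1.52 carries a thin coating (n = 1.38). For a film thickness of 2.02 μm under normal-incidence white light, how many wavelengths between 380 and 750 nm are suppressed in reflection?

8

Top surface (1.0 → 1.38): reflection off a higher-index medium gives a half-wave phase shift.
At the lower boundary (n = 1.38 to n = 1.52) the reflected ray undergoes a half-wave phase shift.
Zero or two π shifts → no net half-wave offset.
For dark reflection here: 2 n t = (m + ½) λ.
λ = 2 n t / (m + ½) = 5575 / (m + ½) nm.
m=6: 858 nm (IR); m=7: 743 nm (visible); m=8: 656 nm (visible); m=9: 587 nm (visible); m=10: 531 nm (visible); m=11: 485 nm (visible); m=12: 446 nm (visible); m=13: 413 nm (visible); m=14: 384 nm (visible); m=15: 360 nm (UV).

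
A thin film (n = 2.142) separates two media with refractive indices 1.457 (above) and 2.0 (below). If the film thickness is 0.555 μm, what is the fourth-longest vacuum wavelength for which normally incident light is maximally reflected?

Ray reflecting at the top interface goes from n = 1.457 toward n = 2.142: a half-wave phase shift.
At the lower boundary (n = 2.142 to n = 2.0) the reflected ray undergoes no phase shift.
Exactly one π shift → a net half-wave offset.
So the condition for constructive reflection is 2 n t = (m + ½) λ.
λ = 2 n t / (m + ½). The fourth-longest wavelength is m = 3: λ = 2 × 2.142 × 555 / 3.50 = 679 nm.

679 nm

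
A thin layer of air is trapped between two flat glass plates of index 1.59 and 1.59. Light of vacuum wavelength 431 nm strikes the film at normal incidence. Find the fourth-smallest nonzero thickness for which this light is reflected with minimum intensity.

862 nm

Top surface (1.59 → 1.0): reflection off a lower-index medium gives no phase shift.
At the lower boundary (n = 1.0 to n = 1.59) the reflected ray undergoes a half-wave phase shift.
Net: one phase inversion between the two reflected rays.
So the condition for destructive reflection is 2 n t = m λ.
The fourth-smallest nonzero thickness corresponds to m = 4: t = m λ / (2 n) = 4.00 × 431 / (2 × 1.0) = 862 nm.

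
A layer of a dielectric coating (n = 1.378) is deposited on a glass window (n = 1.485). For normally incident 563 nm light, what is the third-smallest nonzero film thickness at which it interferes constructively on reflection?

613 nm

At the upper boundary (n = 1.0 to n = 1.378) the reflected ray undergoes a half-wave phase shift.
Ray reflecting at the bottom interface goes from n = 1.378 toward n = 1.485: a half-wave phase shift.
The two reflections carry the same phase change, so no net offset.
For bright reflection here: 2 n t = m λ.
The third-smallest nonzero thickness corresponds to m = 3: t = m λ / (2 n) = 3.00 × 563 / (2 × 1.378) = 613 nm.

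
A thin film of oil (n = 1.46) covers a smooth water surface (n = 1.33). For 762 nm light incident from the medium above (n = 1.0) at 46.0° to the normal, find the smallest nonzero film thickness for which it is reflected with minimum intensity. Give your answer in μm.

0.300 μm

At the upper boundary (n = 1.0 to n = 1.46) the reflected ray undergoes a half-wave phase shift.
At the lower boundary (n = 1.46 to n = 1.33) the reflected ray undergoes no phase shift.
The two reflections differ by half a wavelength.
For dark reflection here: 2 n t cos θ_r = m λ.
Snell's law: 1.0 sin 46.0° = 1.46 sin θ_r → sin θ_r = 0.493, cos θ_r = 0.870.
Minimum nonzero at m = 1: t = λ / (2 n cos θ_r) = 762 / (2 × 1.46 × 0.870) = 300 nm.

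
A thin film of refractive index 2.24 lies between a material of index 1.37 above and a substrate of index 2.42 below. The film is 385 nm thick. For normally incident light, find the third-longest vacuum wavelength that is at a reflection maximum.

575 nm

Top surface (1.37 → 2.24): reflection off a higher-index medium gives a half-wave phase shift.
Ray reflecting at the bottom interface goes from n = 2.24 toward n = 2.42: a half-wave phase shift.
Net: no relative phase inversion (both shifts match).
For bright reflection here: 2 n t = m λ.
λ = 2 n t / m. The third-longest wavelength is m = 3: λ = 2 × 2.24 × 385 / 3.00 = 575 nm.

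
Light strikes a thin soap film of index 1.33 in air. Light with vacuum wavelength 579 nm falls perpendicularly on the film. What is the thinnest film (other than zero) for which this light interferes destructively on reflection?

At the upper boundary (n = 1.0 to n = 1.33) the reflected ray undergoes a half-wave phase shift.
Ray reflecting at the bottom interface goes from n = 1.33 toward n = 1.0: no phase shift.
Exactly one π shift → a net half-wave offset.
So the condition for destructive reflection is 2 n t = m λ.
Minimum nonzero at m = 1: t = λ / (2 n) = 579 / (2 × 1.33) = 218 nm.

218 nm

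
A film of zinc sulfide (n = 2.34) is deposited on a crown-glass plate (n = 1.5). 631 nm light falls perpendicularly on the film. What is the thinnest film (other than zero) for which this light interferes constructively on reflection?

67.4 nm

At the upper boundary (n = 1.0 to n = 2.34) the reflected ray undergoes a half-wave phase shift.
At the lower boundary (n = 2.34 to n = 1.5) the reflected ray undergoes no phase shift.
Exactly one π shift → a net half-wave offset.
For bright reflection here: 2 n t = (m + ½) λ.
Minimum at m = 0: t = λ / (4 n) = 631 / (4 × 2.34) = 67.4 nm.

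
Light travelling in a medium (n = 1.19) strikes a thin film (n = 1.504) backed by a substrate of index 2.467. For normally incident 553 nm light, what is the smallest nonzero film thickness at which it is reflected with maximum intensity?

At the upper boundary (n = 1.19 to n = 1.504) the reflected ray undergoes a half-wave phase shift.
Ray reflecting at the bottom interface goes from n = 1.504 toward n = 2.467: a half-wave phase shift.
Zero or two π shifts → no net half-wave offset.
With no net inversion, constructive interference in reflection requires 2 n t = m λ.
The smallest nonzero thickness corresponds to m = 1: t = m λ / (2 n) = 1.00 × 553 / (2 × 1.504) = 184 nm.

184 nm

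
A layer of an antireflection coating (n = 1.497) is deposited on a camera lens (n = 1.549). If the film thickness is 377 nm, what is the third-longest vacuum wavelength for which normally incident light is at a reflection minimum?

Ray reflecting at the top interface goes from n = 1.0 toward n = 1.497: a half-wave phase shift.
Ray reflecting at the bottom interface goes from n = 1.497 toward n = 1.549: a half-wave phase shift.
Zero or two π shifts → no net half-wave offset.
For dark reflection here: 2 n t = (m + ½) λ.
λ = 2 n t / (m + ½). The third-longest wavelength is m = 2: λ = 2 × 1.497 × 377 / 2.50 = 451 nm.

451 nm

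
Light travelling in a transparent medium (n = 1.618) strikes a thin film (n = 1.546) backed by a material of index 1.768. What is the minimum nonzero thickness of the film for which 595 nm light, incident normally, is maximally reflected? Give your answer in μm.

Top surface (1.618 → 1.546): reflection off a lower-index medium gives no phase shift.
At the lower boundary (n = 1.546 to n = 1.768) the reflected ray undergoes a half-wave phase shift.
Exactly one π shift → a net half-wave offset.
So the condition for constructive reflection is 2 n t = (m + ½) λ.
Minimum at m = 0: t = λ / (4 n) = 595 / (4 × 1.546) = 96.2 nm.

0.0962 μm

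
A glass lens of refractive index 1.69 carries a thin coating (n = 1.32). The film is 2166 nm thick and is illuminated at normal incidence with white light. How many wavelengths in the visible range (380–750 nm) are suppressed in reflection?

At the upper boundary (n = 1.0 to n = 1.32) the reflected ray undergoes a half-wave phase shift.
At the lower boundary (n = 1.32 to n = 1.69) the reflected ray undergoes a half-wave phase shift.
Zero or two π shifts → no net half-wave offset.
So the condition for destructive reflection is 2 n t = (m + ½) λ.
λ = 2 n t / (m + ½) = 5718 / (m + ½) nm.
m=7: 762 nm (IR); m=8: 673 nm (visible); m=9: 602 nm (visible); m=10: 545 nm (visible); m=11: 497 nm (visible); m=12: 457 nm (visible); m=13: 424 nm (visible); m=14: 394 nm (visible); m=15: 369 nm (UV).

7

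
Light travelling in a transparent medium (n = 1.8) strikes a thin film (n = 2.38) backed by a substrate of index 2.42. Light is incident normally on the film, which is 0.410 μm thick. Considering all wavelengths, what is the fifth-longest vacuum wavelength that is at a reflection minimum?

434 nm

At the upper boundary (n = 1.8 to n = 2.38) the reflected ray undergoes a half-wave phase shift.
At the lower boundary (n = 2.38 to n = 2.42) the reflected ray undergoes a half-wave phase shift.
The two reflections carry the same phase change, so no net offset.
With no net inversion, destructive interference in reflection requires 2 n t = (m + ½) λ.
λ = 2 n t / (m + ½). The fifth-longest wavelength is m = 4: λ = 2 × 2.38 × 410 / 4.50 = 434 nm.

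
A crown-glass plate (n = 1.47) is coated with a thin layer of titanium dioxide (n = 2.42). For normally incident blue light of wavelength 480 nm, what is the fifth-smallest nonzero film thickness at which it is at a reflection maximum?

At the upper boundary (n = 1.0 to n = 2.42) the reflected ray undergoes a half-wave phase shift.
Ray reflecting at the bottom interface goes from n = 2.42 toward n = 1.47: no phase shift.
Exactly one π shift → a net half-wave offset.
For maximum reflection here: 2 n t = (m + ½) λ.
The fifth-smallest nonzero thickness corresponds to m = 4: t = (m + ½) λ / (2 n) = 4.50 × 480 / (2 × 2.42) = 446 nm.

446 nm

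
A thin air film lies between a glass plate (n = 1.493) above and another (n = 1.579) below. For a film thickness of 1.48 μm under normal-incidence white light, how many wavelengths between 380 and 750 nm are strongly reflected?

At the upper boundary (n = 1.493 to n = 1.0) the reflected ray undergoes no phase shift.
Ray reflecting at the bottom interface goes from n = 1.0 toward n = 1.579: a half-wave phase shift.
Net: one phase inversion between the two reflected rays.
So the condition for constructive reflection is 2 n t = (m + ½) λ.
λ = 2 n t / (m + ½) = 2960 / (m + ½) nm.
m=3: 846 nm (IR); m=4: 658 nm (visible); m=5: 538 nm (visible); m=6: 455 nm (visible); m=7: 395 nm (visible); m=8: 348 nm (UV).

4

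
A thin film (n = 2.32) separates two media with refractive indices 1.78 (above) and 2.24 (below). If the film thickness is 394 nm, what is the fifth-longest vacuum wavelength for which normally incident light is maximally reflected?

406 nm

Top surface (1.78 → 2.32): reflection off a higher-index medium gives a half-wave phase shift.
Bottom surface (2.32 → 2.24): reflection off a lower-index medium gives no phase shift.
The two reflections differ by half a wavelength.
So the condition for constructive reflection is 2 n t = (m + ½) λ.
λ = 2 n t / (m + ½). The fifth-longest wavelength is m = 4: λ = 2 × 2.32 × 394 / 4.50 = 406 nm.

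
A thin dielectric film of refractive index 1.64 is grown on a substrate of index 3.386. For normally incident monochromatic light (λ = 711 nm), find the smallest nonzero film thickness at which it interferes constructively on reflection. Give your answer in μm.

0.217 μm

At the upper boundary (n = 1.0 to n = 1.64) the reflected ray undergoes a half-wave phase shift.
Ray reflecting at the bottom interface goes from n = 1.64 toward n = 3.386: a half-wave phase shift.
The two reflections carry the same phase change, so no net offset.
So the condition for constructive reflection is 2 n t = m λ.
Minimum nonzero at m = 1: t = λ / (2 n) = 711 / (2 × 1.64) = 217 nm.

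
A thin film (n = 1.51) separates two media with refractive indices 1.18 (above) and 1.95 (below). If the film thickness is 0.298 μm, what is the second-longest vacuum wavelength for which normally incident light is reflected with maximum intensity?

450 nm

At the upper boundary (n = 1.18 to n = 1.51) the reflected ray undergoes a half-wave phase shift.
Ray reflecting at the bottom interface goes from n = 1.51 toward n = 1.95: a half-wave phase shift.
Net: no relative phase inversion (both shifts match).
With no net inversion, constructive interference in reflection requires 2 n t = m λ.
λ = 2 n t / m. The second-longest wavelength is m = 2: λ = 2 × 1.51 × 298 / 2.00 = 450 nm.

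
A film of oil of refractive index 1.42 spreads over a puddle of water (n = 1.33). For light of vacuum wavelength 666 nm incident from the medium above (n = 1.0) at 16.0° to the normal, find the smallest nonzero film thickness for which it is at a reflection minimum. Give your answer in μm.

Top surface (1.0 → 1.42): reflection off a higher-index medium gives a half-wave phase shift.
Bottom surface (1.42 → 1.33): reflection off a lower-index medium gives no phase shift.
Exactly one π shift → a net half-wave offset.
So the condition for destructive reflection is 2 n t cos θ_r = m λ.
Snell's law: 1.0 sin 16.0° = 1.42 sin θ_r → sin θ_r = 0.194, cos θ_r = 0.981.
Minimum nonzero at m = 1: t = λ / (2 n cos θ_r) = 666 / (2 × 1.42 × 0.981) = 239 nm.

0.239 μm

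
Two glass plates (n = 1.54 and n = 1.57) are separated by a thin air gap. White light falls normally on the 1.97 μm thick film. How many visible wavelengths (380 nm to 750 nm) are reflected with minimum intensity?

At the upper boundary (n = 1.54 to n = 1.0) the reflected ray undergoes no phase shift.
Bottom surface (1.0 → 1.57): reflection off a higher-index medium gives a half-wave phase shift.
The two reflections differ by half a wavelength.
So the condition for destructive reflection is 2 n t = m λ.
λ = 2 n t / m = 3940 / m nm.
m=5: 788 nm (IR); m=6: 657 nm (visible); m=7: 563 nm (visible); m=8: 493 nm (visible); m=9: 438 nm (visible); m=10: 394 nm (visible); m=11: 358 nm (UV).

5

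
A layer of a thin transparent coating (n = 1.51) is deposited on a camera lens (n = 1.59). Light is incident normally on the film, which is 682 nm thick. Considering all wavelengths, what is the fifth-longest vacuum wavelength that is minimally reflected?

Top surface (1.0 → 1.51): reflection off a higher-index medium gives a half-wave phase shift.
At the lower boundary (n = 1.51 to n = 1.59) the reflected ray undergoes a half-wave phase shift.
The two reflections carry the same phase change, so no net offset.
For weak reflection here: 2 n t = (m + ½) λ.
λ = 2 n t / (m + ½). The fifth-longest wavelength is m = 4: λ = 2 × 1.51 × 682 / 4.50 = 458 nm.

458 nm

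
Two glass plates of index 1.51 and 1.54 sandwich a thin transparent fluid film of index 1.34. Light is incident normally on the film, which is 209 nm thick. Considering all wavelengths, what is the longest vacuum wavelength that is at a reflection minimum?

560 nm

Ray reflecting at the top interface goes from n = 1.51 toward n = 1.34: no phase shift.
Ray reflecting at the bottom interface goes from n = 1.34 toward n = 1.54: a half-wave phase shift.
The two reflections differ by half a wavelength.
With one net inversion, destructive interference in reflection requires 2 n t = m λ.
λ = 2 n t / m. The longest wavelength is m = 1: λ = 2 × 1.34 × 209 / 1.00 = 560 nm.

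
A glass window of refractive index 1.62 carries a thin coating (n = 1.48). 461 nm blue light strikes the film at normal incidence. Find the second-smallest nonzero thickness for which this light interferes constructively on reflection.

311 nm

Top surface (1.0 → 1.48): reflection off a higher-index medium gives a half-wave phase shift.
At the lower boundary (n = 1.48 to n = 1.62) the reflected ray undergoes a half-wave phase shift.
Net: no relative phase inversion (both shifts match).
So the condition for constructive reflection is 2 n t = m λ.
The second-smallest nonzero thickness corresponds to m = 2: t = m λ / (2 n) = 2.00 × 461 / (2 × 1.48) = 311 nm.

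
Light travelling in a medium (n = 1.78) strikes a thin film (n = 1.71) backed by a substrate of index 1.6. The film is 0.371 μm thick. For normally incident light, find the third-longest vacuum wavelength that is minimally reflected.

508 nm

At the upper boundary (n = 1.78 to n = 1.71) the reflected ray undergoes no phase shift.
Bottom surface (1.71 → 1.6): reflection off a lower-index medium gives no phase shift.
The two reflections carry the same phase change, so no net offset.
With no net inversion, destructive interference in reflection requires 2 n t = (m + ½) λ.
λ = 2 n t / (m + ½). The third-longest wavelength is m = 2: λ = 2 × 1.71 × 371 / 2.50 = 508 nm.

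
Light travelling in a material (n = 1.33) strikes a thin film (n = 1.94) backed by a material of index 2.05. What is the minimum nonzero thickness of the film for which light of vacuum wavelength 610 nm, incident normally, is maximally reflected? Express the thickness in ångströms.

At the upper boundary (n = 1.33 to n = 1.94) the reflected ray undergoes a half-wave phase shift.
At the lower boundary (n = 1.94 to n = 2.05) the reflected ray undergoes a half-wave phase shift.
Zero or two π shifts → no net half-wave offset.
So the condition for constructive reflection is 2 n t = m λ.
Minimum nonzero at m = 1: t = λ / (2 n) = 610 / (2 × 1.94) = 157 nm.

1572 Å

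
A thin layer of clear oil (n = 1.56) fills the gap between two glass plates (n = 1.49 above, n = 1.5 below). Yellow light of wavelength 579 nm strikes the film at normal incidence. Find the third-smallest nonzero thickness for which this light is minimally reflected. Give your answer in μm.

0.557 μm

At the upper boundary (n = 1.49 to n = 1.56) the reflected ray undergoes a half-wave phase shift.
Bottom surface (1.56 → 1.5): reflection off a lower-index medium gives no phase shift.
The two reflections differ by half a wavelength.
For minimum reflection here: 2 n t = m λ.
The third-smallest nonzero thickness corresponds to m = 3: t = m λ / (2 n) = 3.00 × 579 / (2 × 1.56) = 557 nm.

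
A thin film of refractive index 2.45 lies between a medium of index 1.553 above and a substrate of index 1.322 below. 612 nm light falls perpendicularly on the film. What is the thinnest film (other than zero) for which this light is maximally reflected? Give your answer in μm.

Ray reflecting at the top interface goes from n = 1.553 toward n = 2.45: a half-wave phase shift.
At the lower boundary (n = 2.45 to n = 1.322) the reflected ray undergoes no phase shift.
Exactly one π shift → a net half-wave offset.
For strong reflection here: 2 n t = (m + ½) λ.
Minimum at m = 0: t = λ / (4 n) = 612 / (4 × 2.45) = 62.4 nm.

0.0624 μm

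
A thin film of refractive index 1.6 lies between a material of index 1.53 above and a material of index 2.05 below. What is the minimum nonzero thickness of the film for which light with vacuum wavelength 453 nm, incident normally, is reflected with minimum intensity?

At the upper boundary (n = 1.53 to n = 1.6) the reflected ray undergoes a half-wave phase shift.
Bottom surface (1.6 → 2.05): reflection off a higher-index medium gives a half-wave phase shift.
Zero or two π shifts → no net half-wave offset.
So the condition for destructive reflection is 2 n t = (m + ½) λ.
Minimum at m = 0: t = λ / (4 n) = 453 / (4 × 1.6) = 70.8 nm.

70.8 nm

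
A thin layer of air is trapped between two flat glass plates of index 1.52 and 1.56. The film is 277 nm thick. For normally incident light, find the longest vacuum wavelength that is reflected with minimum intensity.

554 nm

At the upper boundary (n = 1.52 to n = 1.0) the reflected ray undergoes no phase shift.
Bottom surface (1.0 → 1.56): reflection off a higher-index medium gives a half-wave phase shift.
The two reflections differ by half a wavelength.
For weak reflection here: 2 n t = m λ.
λ = 2 n t / m. The longest wavelength is m = 1: λ = 2 × 1.0 × 277 / 1.00 = 554 nm.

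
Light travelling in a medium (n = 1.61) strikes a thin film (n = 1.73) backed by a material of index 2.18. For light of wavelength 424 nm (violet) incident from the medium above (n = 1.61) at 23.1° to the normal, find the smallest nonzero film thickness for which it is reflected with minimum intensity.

At the upper boundary (n = 1.61 to n = 1.73) the reflected ray undergoes a half-wave phase shift.
At the lower boundary (n = 1.73 to n = 2.18) the reflected ray undergoes a half-wave phase shift.
The two reflections carry the same phase change, so no net offset.
So the condition for destructive reflection is 2 n t cos θ_r = (m + ½) λ.
Snell's law: 1.61 sin 23.1° = 1.73 sin θ_r → sin θ_r = 0.365, cos θ_r = 0.931.
Minimum at m = 0: t = λ / (4 n cos θ_r) = 424 / (4 × 1.73 × 0.931) = 65.8 nm.

65.8 nm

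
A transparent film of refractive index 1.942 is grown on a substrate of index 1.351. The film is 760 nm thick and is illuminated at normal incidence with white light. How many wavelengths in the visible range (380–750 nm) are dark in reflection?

Top surface (1.0 → 1.942): reflection off a higher-index medium gives a half-wave phase shift.
Ray reflecting at the bottom interface goes from n = 1.942 toward n = 1.351: no phase shift.
The two reflections differ by half a wavelength.
For dark reflection here: 2 n t = m λ.
λ = 2 n t / m = 2952 / m nm.
m=3: 984 nm (IR); m=4: 738 nm (visible); m=5: 590 nm (visible); m=6: 492 nm (visible); m=7: 422 nm (visible); m=8: 369 nm (UV).

4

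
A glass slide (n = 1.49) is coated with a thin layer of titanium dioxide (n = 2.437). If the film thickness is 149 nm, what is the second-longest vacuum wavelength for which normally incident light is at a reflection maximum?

484 nm

Ray reflecting at the top interface goes from n = 1.0 toward n = 2.437: a half-wave phase shift.
At the lower boundary (n = 2.437 to n = 1.49) the reflected ray undergoes no phase shift.
Net: one phase inversion between the two reflected rays.
So the condition for constructive reflection is 2 n t = (m + ½) λ.
λ = 2 n t / (m + ½). The second-longest wavelength is m = 1: λ = 2 × 2.437 × 149 / 1.50 = 484 nm.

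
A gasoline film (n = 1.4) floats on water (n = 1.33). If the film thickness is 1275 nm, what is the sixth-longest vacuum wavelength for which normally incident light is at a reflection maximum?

649 nm

Top surface (1.0 → 1.4): reflection off a higher-index medium gives a half-wave phase shift.
At the lower boundary (n = 1.4 to n = 1.33) the reflected ray undergoes no phase shift.
Exactly one π shift → a net half-wave offset.
For strong reflection here: 2 n t = (m + ½) λ.
λ = 2 n t / (m + ½). The sixth-longest wavelength is m = 5: λ = 2 × 1.4 × 1275 / 5.50 = 649 nm.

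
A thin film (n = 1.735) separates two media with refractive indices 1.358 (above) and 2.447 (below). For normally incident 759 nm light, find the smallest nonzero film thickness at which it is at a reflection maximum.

At the upper boundary (n = 1.358 to n = 1.735) the reflected ray undergoes a half-wave phase shift.
Bottom surface (1.735 → 2.447): reflection off a higher-index medium gives a half-wave phase shift.
Zero or two π shifts → no net half-wave offset.
So the condition for constructive reflection is 2 n t = m λ.
Minimum nonzero at m = 1: t = λ / (2 n) = 759 / (2 × 1.735) = 219 nm.

219 nm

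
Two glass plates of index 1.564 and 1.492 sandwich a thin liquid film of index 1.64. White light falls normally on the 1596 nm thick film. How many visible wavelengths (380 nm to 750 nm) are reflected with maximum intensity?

Ray reflecting at the top interface goes from n = 1.564 toward n = 1.64: a half-wave phase shift.
Ray reflecting at the bottom interface goes from n = 1.64 toward n = 1.492: no phase shift.
The two reflections differ by half a wavelength.
With one net inversion, constructive interference in reflection requires 2 n t = (m + ½) λ.
λ = 2 n t / (m + ½) = 5235 / (m + ½) nm.
m=6: 805 nm (IR); m=7: 698 nm (visible); m=8: 616 nm (visible); m=9: 551 nm (visible); m=10: 499 nm (visible); m=11: 455 nm (visible); m=12: 419 nm (visible); m=13: 388 nm (visible); m=14: 361 nm (UV).

7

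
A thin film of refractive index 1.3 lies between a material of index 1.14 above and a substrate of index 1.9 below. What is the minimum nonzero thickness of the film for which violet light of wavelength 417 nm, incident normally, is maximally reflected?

160 nm

Top surface (1.14 → 1.3): reflection off a higher-index medium gives a half-wave phase shift.
Bottom surface (1.3 → 1.9): reflection off a higher-index medium gives a half-wave phase shift.
The two reflections carry the same phase change, so no net offset.
For strong reflection here: 2 n t = m λ.
Minimum nonzero at m = 1: t = λ / (2 n) = 417 / (2 × 1.3) = 160 nm.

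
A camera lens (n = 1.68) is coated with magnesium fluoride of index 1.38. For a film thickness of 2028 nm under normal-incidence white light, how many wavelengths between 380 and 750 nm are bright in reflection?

At the upper boundary (n = 1.0 to n = 1.38) the reflected ray undergoes a half-wave phase shift.
At the lower boundary (n = 1.38 to n = 1.68) the reflected ray undergoes a half-wave phase shift.
Zero or two π shifts → no net half-wave offset.
With no net inversion, constructive interference in reflection requires 2 n t = m λ.
λ = 2 n t / m = 5597 / m nm.
m=7: 800 nm (IR); m=8: 700 nm (visible); m=9: 622 nm (visible); m=10: 560 nm (visible); m=11: 509 nm (visible); m=12: 466 nm (visible); m=13: 431 nm (visible); m=14: 400 nm (visible); m=15: 373 nm (UV).

7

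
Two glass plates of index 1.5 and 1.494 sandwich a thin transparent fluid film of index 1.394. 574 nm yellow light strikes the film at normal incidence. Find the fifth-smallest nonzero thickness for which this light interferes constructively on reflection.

926 nm

At the upper boundary (n = 1.5 to n = 1.394) the reflected ray undergoes no phase shift.
Bottom surface (1.394 → 1.494): reflection off a higher-index medium gives a half-wave phase shift.
The two reflections differ by half a wavelength.
With one net inversion, constructive interference in reflection requires 2 n t = (m + ½) λ.
The fifth-smallest nonzero thickness corresponds to m = 4: t = (m + ½) λ / (2 n) = 4.50 × 574 / (2 × 1.394) = 926 nm.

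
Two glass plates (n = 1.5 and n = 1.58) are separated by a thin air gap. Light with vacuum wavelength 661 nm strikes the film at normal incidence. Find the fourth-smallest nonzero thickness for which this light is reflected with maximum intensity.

1157 nm

At the upper boundary (n = 1.5 to n = 1.0) the reflected ray undergoes no phase shift.
Bottom surface (1.0 → 1.58): reflection off a higher-index medium gives a half-wave phase shift.
Net: one phase inversion between the two reflected rays.
With one net inversion, constructive interference in reflection requires 2 n t = (m + ½) λ.
The fourth-smallest nonzero thickness corresponds to m = 3: t = (m + ½) λ / (2 n) = 3.50 × 661 / (2 × 1.0) = 1157 nm.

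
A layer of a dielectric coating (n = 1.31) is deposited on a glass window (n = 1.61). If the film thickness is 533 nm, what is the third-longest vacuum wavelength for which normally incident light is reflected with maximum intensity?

Ray reflecting at the top interface goes from n = 1.0 toward n = 1.31: a half-wave phase shift.
Ray reflecting at the bottom interface goes from n = 1.31 toward n = 1.61: a half-wave phase shift.
The two reflections carry the same phase change, so no net offset.
So the condition for constructive reflection is 2 n t = m λ.
λ = 2 n t / m. The third-longest wavelength is m = 3: λ = 2 × 1.31 × 533 / 3.00 = 465 nm.

465 nm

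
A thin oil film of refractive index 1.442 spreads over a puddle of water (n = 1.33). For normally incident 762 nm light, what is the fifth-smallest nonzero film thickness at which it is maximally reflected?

At the upper boundary (n = 1.0 to n = 1.442) the reflected ray undergoes a half-wave phase shift.
Ray reflecting at the bottom interface goes from n = 1.442 toward n = 1.33: no phase shift.
The two reflections differ by half a wavelength.
For bright reflection here: 2 n t = (m + ½) λ.
The fifth-smallest nonzero thickness corresponds to m = 4: t = (m + ½) λ / (2 n) = 4.50 × 762 / (2 × 1.442) = 1189 nm.

1189 nm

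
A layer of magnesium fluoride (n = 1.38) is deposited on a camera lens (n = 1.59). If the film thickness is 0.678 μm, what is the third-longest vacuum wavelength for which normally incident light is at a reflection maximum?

Top surface (1.0 → 1.38): reflection off a higher-index medium gives a half-wave phase shift.
At the lower boundary (n = 1.38 to n = 1.59) the reflected ray undergoes a half-wave phase shift.
Net: no relative phase inversion (both shifts match).
For maximum reflection here: 2 n t = m λ.
λ = 2 n t / m. The third-longest wavelength is m = 3: λ = 2 × 1.38 × 678 / 3.00 = 624 nm.

624 nm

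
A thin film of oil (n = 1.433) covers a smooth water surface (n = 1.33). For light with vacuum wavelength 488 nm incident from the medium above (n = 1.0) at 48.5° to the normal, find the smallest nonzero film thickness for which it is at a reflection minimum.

Ray reflecting at the top interface goes from n = 1.0 toward n = 1.433: a half-wave phase shift.
Bottom surface (1.433 → 1.33): reflection off a lower-index medium gives no phase shift.
The two reflections differ by half a wavelength.
With one net inversion, destructive interference in reflection requires 2 n t cos θ_r = m λ.
Snell's law: 1.0 sin 48.5° = 1.433 sin θ_r → sin θ_r = 0.523, cos θ_r = 0.853.
Minimum nonzero at m = 1: t = λ / (2 n cos θ_r) = 488 / (2 × 1.433 × 0.853) = 200 nm.

200 nm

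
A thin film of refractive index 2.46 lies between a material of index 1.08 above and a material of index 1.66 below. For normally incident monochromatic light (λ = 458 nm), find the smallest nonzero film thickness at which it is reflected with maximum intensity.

46.5 nm

Ray reflecting at the top interface goes from n = 1.08 toward n = 2.46: a half-wave phase shift.
Ray reflecting at the bottom interface goes from n = 2.46 toward n = 1.66: no phase shift.
Exactly one π shift → a net half-wave offset.
With one net inversion, constructive interference in reflection requires 2 n t = (m + ½) λ.
Minimum at m = 0: t = λ / (4 n) = 458 / (4 × 2.46) = 46.5 nm.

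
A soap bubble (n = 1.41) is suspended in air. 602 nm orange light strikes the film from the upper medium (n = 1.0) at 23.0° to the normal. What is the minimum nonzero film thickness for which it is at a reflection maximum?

At the upper boundary (n = 1.0 to n = 1.41) the reflected ray undergoes a half-wave phase shift.
Bottom surface (1.41 → 1.0): reflection off a lower-index medium gives no phase shift.
The two reflections differ by half a wavelength.
With one net inversion, constructive interference in reflection requires 2 n t cos θ_r = (m + ½) λ.
Snell's law: 1.0 sin 23.0° = 1.41 sin θ_r → sin θ_r = 0.277, cos θ_r = 0.961.
Minimum at m = 0: t = λ / (4 n cos θ_r) = 602 / (4 × 1.41 × 0.961) = 111 nm.

111 nm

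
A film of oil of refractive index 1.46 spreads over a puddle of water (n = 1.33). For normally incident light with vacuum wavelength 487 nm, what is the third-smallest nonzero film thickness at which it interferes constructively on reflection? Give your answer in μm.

Ray reflecting at the top interface goes from n = 1.0 toward n = 1.46: a half-wave phase shift.
Ray reflecting at the bottom interface goes from n = 1.46 toward n = 1.33: no phase shift.
The two reflections differ by half a wavelength.
With one net inversion, constructive interference in reflection requires 2 n t = (m + ½) λ.
The third-smallest nonzero thickness corresponds to m = 2: t = (m + ½) λ / (2 n) = 2.50 × 487 / (2 × 1.46) = 417 nm.

0.417 μm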